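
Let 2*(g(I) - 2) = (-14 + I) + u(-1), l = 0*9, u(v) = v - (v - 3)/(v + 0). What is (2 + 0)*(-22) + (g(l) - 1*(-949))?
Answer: 1795/2 ≈ 897.50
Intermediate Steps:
u(v) = v - (-3 + v)/v
l = 0
g(I) = -15/2 + I/2 (g(I) = 2 + ((-14 + I) + (-1 - 1 + 3/(-1)))/2 = 2 + ((-14 + I) + (-1 - 1 + 3*(-1)))/2 = 2 + ((-14 + I) + (-1 - 1 - 3))/2 = 2 + ((-14 + I) - 5)/2 = 2 + (-19 + I)/2 = 2 + (-19/2 + I/2) = -15/2 + I/2)
(2 + 0)*(-22) + (g(l) - 1*(-949)) = (2 + 0)*(-22) + ((-15/2 + (1/2)*0) - 1*(-949)) = 2*(-22) + ((-15/2 + 0) + 949) = -44 + (-15/2 + 949) = -44 + 1883/2 = 1795/2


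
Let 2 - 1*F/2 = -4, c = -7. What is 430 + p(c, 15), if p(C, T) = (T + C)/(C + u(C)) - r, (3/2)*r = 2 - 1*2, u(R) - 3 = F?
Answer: 431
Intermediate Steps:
F = 12 (F = 4 - 2*(-4) = 4 + 8 = 12)
u(R) = 15 (u(R) = 3 + 12 = 15)
r = 0 (r = 2*(2 - 1*2)/3 = 2*(2 - 2)/3 = (⅔)*0 = 0)
p(C, T) = (C + T)/(15 + C) (p(C, T) = (T + C)/(C + 15) - 1*0 = (C + T)/(15 + C) + 0 = (C + T)/(15 + C))
430 + p(c, 15) = 430 + (-7 + 15)/(15 - 7) = 430 + 8/8 = 430 + (⅛)*8 = 430 + 1 = 431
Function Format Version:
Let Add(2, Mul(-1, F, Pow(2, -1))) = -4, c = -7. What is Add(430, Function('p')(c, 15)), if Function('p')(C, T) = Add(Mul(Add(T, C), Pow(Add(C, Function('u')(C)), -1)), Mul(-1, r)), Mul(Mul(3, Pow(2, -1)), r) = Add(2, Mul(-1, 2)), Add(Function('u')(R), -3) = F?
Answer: 431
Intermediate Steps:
F = 12 (F = Add(4, Mul(-2, -4)) = Add(4, 8) = 12)
Function('u')(R) = 15 (Function('u')(R) = Add(3, 12) = 15)
r = 0 (r = Mul(Rational(2, 3), Add(2, Mul(-1, 2))) = Mul(Rational(2, 3), Add(2, -2)) = Mul(Rational(2, 3), 0) = 0)
Function('p')(C, T) = Mul(Pow(Add(15, C), -1), Add(C, T)) (Function('p')(C, T) = Add(Mul(Add(T, C), Pow(Add(C, 15), -1)), Mul(-1, 0)) = Add(Mul(Add(C, T), Pow(Add(15, C), -1)), 0) = Add(Mul(Pow(Add(15, C), -1), Add(C, T)), 0) = Mul(Pow(Add(15, C), -1), Add(C, T)))
Add(430, Function('p')(c, 15)) = Add(430, Mul(Pow(Add(15, -7), -1), Add(-7, 15))) = Add(430, Mul(Pow(8, -1), 8)) = Add(430, Mul(Rational(1, 8), 8)) = Add(430, 1) = 431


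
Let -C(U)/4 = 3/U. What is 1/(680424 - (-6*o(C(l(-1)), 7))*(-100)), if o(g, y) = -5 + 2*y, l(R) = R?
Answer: 1/675024 ≈ 1.4814e-6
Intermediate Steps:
C(U) = -12/U
1/(680424 - (-6*o(C(l(-1)), 7))*(-100)) = 1/(680424 - (-6*(-5 + 2*7))*(-100)) = 1/(680424 - (-6*(-5 + 14))*(-100)) = 1/(680424 - (-6*9)*(-100)) = 1/(680424 - (-54)*(-100)) = 1/(680424 - 1*5400) = 1/(680424 - 5400) = 1/675024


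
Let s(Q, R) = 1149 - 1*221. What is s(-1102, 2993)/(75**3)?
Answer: 928/421875 ≈ 0.0021997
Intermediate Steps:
s(Q, R) = 928 (s(Q, R) = 1149 - 221 = 928)
s(-1102, 2993)/(75**3) = 928/(75**3) = 928/421875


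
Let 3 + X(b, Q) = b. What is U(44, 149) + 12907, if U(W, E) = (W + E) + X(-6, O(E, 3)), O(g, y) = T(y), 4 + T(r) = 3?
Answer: 13091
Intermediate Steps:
T(r) = -1 (T(r) = -4 + 3 = -1)
O(g, y) = -1
X(b, Q) = -3 + b
U(W, E) = -9 + E + W (U(W, E) = (W + E) + (-3 - 6) = (E + W) - 9 = -9 + E + W)
U(44, 149) + 12907 = (-9 + 149 + 44) + 12907 = 184 + 12907 = 13091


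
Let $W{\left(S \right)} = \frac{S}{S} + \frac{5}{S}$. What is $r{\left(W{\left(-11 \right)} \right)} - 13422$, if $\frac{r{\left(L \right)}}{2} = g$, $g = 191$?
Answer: $-13040$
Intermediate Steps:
$W{\left(S \right)} = 1 + \frac{5}{S}$
$r{\left(L \right)} = 382$ ($r{\left(L \right)} = 2 \cdot 191 = 382$)
$r{\left(W{\left(-11 \right)} \right)} - 13422 = 382 - 13422 = -13040$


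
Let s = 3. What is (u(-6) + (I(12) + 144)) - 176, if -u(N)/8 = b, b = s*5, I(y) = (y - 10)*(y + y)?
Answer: -104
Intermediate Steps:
I(y) = 2*y*(-10 + y) (I(y) = (-10 + y)*(2*y) = 2*y*(-10 + y))
b = 15 (b = 3*5 = 15)
u(N) = -120 (u(N) = -8*15 = -120)
(u(-6) + (I(12) + 144)) - 176 = (-120 + (2*12*(-10 + 12) + 144)) - 176 = (-120 + (2*12*2 + 144)) - 176 = (-120 + (48 + 144)) - 176 = (-120 + 192) - 176 = 72 - 176 = -104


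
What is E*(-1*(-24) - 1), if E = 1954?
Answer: 44942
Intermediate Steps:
E*(-1*(-24) - 1) = 1954*(-1*(-24) - 1) = 1954*(24 - 1) = 1954*23 = 44942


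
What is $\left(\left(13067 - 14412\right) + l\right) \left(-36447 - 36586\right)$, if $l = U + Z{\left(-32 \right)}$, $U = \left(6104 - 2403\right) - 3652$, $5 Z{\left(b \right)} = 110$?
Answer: $93044042$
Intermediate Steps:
$Z{\left(b \right)} = 22$ ($Z{\left(b \right)} = \frac{1}{5} \cdot 110 = 22$)
$U = 49$ ($U = 3701 - 3652 = 49$)
$l = 71$ ($l = 49 + 22 = 71$)
$\left(\left(13067 - 14412\right) + l\right) \left(-36447 - 36586\right) = \left(\left(13067 - 14412\right) + 71\right) \left(-36447 - 36586\right) = \left(\left(13067 - 14412\right) + 71\right) \left(-73033\right) = \left(-1345 + 71\right) \left(-73033\right) = \left(-1274\right) \left(-73033\right) = 93044042$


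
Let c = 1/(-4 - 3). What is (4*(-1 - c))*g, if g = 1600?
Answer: -38400/7 ≈ -5485.7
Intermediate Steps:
c = -1/7 (c = 1/(-7) = -1/7 ≈ -0.14286)
(4*(-1 - c))*g = (4*(-1 - 1*(-1/7)))*1600 = (4*(-1 + 1/7))*1600 = (4*(-6/7))*1600 = -24/7*1600 = -38400/7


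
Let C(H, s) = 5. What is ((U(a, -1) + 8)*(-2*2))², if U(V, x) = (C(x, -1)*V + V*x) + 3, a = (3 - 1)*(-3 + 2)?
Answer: 144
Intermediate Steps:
a = -2 (a = 2*(-1) = -2)
U(V, x) = 3 + 5*V + V*x (U(V, x) = (5*V + V*x) + 3 = 3 + 5*V + V*x)
((U(a, -1) + 8)*(-2*2))² = (((3 + 5*(-2) - 2*(-1)) + 8)*(-2*2))² = (((3 - 10 + 2) + 8)*(-4))² = ((-5 + 8)*(-4))² = (3*(-4))² = (-12)² = 144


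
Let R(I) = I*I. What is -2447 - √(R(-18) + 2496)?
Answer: -2447 - 2*√705 ≈ -2500.1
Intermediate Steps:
R(I) = I²
-2447 - √(R(-18) + 2496) = -2447 - √((-18)² + 2496) = -2447 - √(324 + 2496) = -2447 - √2820 = -2447 - 2*√705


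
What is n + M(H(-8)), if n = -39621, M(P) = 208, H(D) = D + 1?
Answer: -39413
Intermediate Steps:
H(D) = 1 + D
n + M(H(-8)) = -39621 + 208 = -39413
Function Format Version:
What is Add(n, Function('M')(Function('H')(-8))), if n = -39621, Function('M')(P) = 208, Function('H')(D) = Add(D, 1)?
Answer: -39413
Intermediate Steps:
Function('H')(D) = Add(1, D)
Add(n, Function('M')(Function('H')(-8))) = Add(-39621, 208) = -39413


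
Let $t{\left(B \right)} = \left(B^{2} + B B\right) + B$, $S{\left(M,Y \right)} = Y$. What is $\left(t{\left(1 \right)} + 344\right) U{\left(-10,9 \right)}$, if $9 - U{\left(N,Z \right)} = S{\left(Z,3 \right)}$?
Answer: $2082$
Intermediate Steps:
$U{\left(N,Z \right)} = 6$ ($U{\left(N,Z \right)} = 9 - 3 = 6$)
$t{\left(B \right)} = B + 2 B^{2}$ ($t{\left(B \right)} = \left(B^{2} + B^{2}\right) + B = 2 B^{2} + B = B + 2 B^{2}$)
$\left(t{\left(1 \right)} + 344\right) U{\left(-10,9 \right)} = \left(1 \left(1 + 2 \cdot 1\right) + 344\right) 6 = \left(1 \left(1 + 2\right) + 344\right) 6 = \left(1 \cdot 3 + 344\right) 6 = \left(3 + 344\right) 6 = 347 \cdot 6 = 2082$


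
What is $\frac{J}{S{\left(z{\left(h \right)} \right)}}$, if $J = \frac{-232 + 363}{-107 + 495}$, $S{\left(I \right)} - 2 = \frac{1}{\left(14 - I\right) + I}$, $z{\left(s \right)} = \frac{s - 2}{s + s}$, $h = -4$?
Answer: $\frac{917}{5626} \approx 0.16299$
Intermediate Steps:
$z{\left(s \right)} = \frac{-2 + s}{2 s}$
$S{\left(I \right)} = \frac{29}{14}$ ($S{\left(I \right)} = 2 + \frac{1}{\left(14 - I\right) + I} = 2 + \frac{1}{14} = \frac{29}{14}$)
$J = \frac{131}{388} \approx 0.33763$
$\frac{J}{S{\left(z{\left(h \right)} \right)}} = \frac{131}{388 \cdot \frac{29}{14}} = \frac{131}{388} \cdot \frac{14}{29} = \frac{917}{5626}$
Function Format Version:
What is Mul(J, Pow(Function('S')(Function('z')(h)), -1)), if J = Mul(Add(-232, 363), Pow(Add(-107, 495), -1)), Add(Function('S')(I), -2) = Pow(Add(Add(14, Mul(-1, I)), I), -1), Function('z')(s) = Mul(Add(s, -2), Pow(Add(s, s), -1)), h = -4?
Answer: Rational(917, 5626) ≈ 0.16299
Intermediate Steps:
Function('z')(s) = Mul(Rational(1, 2), Pow(s, -1), Add(-2, s)) (Function('z')(s) = Mul(Add(-2, s), Pow(Mul(2, s), -1)) = Mul(Add(-2, s), Mul(Rational(1, 2), Pow(s, -1))) = Mul(Rational(1, 2), Pow(s, -1), Add(-2, s)))
Function('S')(I) = Rational(29, 14) (Function('S')(I) = Add(2, Pow(Add(Add(14, Mul(-1, I)), I), -1)) = Add(2, Pow(14, -1)) = Add(2, Rational(1, 14)) = Rational(29, 14))
J = Rational(131, 388) (J = Mul(131, Pow(388, -1)) = Mul(131, Rational(1, 388)) = Rational(131, 388) ≈ 0.33763)
Mul(J, Pow(Function('S')(Function('z')(h)), -1)) = Mul(Rational(131, 388), Pow(Rational(29, 14), -1)) = Mul(Rational(131, 388), Rational(14, 29)) = Rational(917, 5626)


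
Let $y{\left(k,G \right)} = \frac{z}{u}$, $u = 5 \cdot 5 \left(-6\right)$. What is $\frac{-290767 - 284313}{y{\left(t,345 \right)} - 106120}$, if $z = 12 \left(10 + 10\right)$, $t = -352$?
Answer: $\frac{359425}{66326} \approx 5.4191$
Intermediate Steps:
$u = -150$ ($u = 25 \left(-6\right) = -150$)
$z = 240$ ($z = 12 \cdot 20 = 240$)
$y{\left(k,G \right)} = - \frac{8}{5}$ ($y{\left(k,G \right)} = \frac{240}{-150} = 240 \left(- \frac{1}{150}\right) = - \frac{8}{5}$)
$\frac{-290767 - 284313}{y{\left(t,345 \right)} - 106120} = \frac{-290767 - 284313}{- \frac{8}{5} - 106120} = - \frac{575080}{- \frac{530608}{5}} = \left(-575080\right) \left(- \frac{5}{530608}\right) = \frac{359425}{66326}$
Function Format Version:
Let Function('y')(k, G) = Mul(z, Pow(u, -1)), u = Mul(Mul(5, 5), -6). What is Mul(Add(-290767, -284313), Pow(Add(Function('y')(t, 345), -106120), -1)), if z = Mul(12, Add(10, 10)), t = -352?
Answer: Rational(359425, 66326) ≈ 5.4191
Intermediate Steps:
u = -150 (u = Mul(25, -6) = -150)
z = 240 (z = Mul(12, 20) = 240)
Function('y')(k, G) = Rational(-8, 5) (Function('y')(k, G) = Mul(240, Pow(-150, -1)) = Mul(240, Rational(-1, 150)) = Rational(-8, 5))
Mul(Add(-290767, -284313), Pow(Add(Function('y')(t, 345), -106120), -1)) = Mul(Add(-290767, -284313), Pow(Add(Rational(-8, 5), -106120), -1)) = Mul(-575080, Pow(Rational(-530608, 5), -1)) = Mul(-575080, Rational(-5, 530608)) = Rational(359425, 66326)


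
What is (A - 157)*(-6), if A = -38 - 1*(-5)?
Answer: 1140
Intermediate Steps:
A = -33 (A = -38 + 5 = -33)
(A - 157)*(-6) = (-33 - 157)*(-6) = -190*(-6) = 1140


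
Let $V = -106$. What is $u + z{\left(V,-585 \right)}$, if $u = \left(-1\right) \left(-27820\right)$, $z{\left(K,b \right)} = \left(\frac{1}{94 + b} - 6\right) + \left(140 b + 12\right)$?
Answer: $- \frac{26550335}{491} \approx -54074.0$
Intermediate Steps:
$z{\left(K,b \right)} = 6 + \frac{1}{94 + b} + 140 b$ ($z{\left(K,b \right)} = \left(-6 + \frac{1}{94 + b}\right) + \left(12 + 140 b\right) = 6 + \frac{1}{94 + b} + 140 b$)
$u = 27820$
$u + z{\left(V,-585 \right)} = 27820 + \frac{565 + 140 \left(-585\right)^{2} + 13166 \left(-585\right)}{94 - 585} = 27820 + \frac{565 + 140 \cdot 342225 - 7702110}{-491} = 27820 - \frac{565 + 47911500 - 7702110}{491} = 27820 - \frac{40209955}{491} = - \frac{26550335}{491}$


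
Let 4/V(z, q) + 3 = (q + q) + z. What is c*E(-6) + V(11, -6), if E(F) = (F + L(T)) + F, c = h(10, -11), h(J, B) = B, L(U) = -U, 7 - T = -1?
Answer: 219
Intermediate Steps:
T = 8 (T = 7 - 1*(-1) = 7 + 1 = 8)
V(z, q) = 4/(-3 + z + 2*q) (V(z, q) = 4/(-3 + ((q + q) + z)) = 4/(-3 + (2*q + z)) = 4/(-3 + (z + 2*q)) = 4/(-3 + z + 2*q))
c = -11
E(F) = -8 + 2*F (E(F) = (F - 1*8) + F = (F - 8) + F = (-8 + F) + F = -8 + 2*F)
c*E(-6) + V(11, -6) = -11*(-8 + 2*(-6)) + 4/(-3 + 11 + 2*(-6)) = -11*(-8 - 12) + 4/(-3 + 11 - 12) = -11*(-20) + 4/(-4) = 220 + 4*(-¼) = 220 - 1 = 219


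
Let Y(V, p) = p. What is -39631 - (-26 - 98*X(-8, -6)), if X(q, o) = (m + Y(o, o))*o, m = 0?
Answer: -36077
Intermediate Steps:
X(q, o) = o**2 (X(q, o) = (0 + o)*o = o*o = o**2)
-39631 - (-26 - 98*X(-8, -6)) = -39631 - (-26 - 98*(-6)**2) = -39631 - (-26 - 98*36) = -39631 - (-26 - 3528) = -39631 - 1*(-3554) = -39631 + 3554 = -36077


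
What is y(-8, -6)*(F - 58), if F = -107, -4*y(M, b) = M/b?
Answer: 55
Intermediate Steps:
y(M, b) = -M/(4*b)
y(-8, -6)*(F - 58) = (-¼*(-8)/(-6))*(-107 - 58) = -¼*(-8)*(-⅙)*(-165) = -⅓*(-165) = 55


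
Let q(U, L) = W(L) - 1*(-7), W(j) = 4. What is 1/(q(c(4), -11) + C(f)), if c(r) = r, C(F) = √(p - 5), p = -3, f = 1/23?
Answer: 11/129 - 2*I*√2/129 ≈ 0.085271 - 0.021926*I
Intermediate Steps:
f = 1/23 ≈ 0.043478
C(F) = 2*I*√2 (C(F) = √(-3 - 5) = √(-8) = 2*I*√2)
q(U, L) = 11 (q(U, L) = 4 - 1*(-7) = 4 + 7 = 11)
1/(q(c(4), -11) + C(f)) = 1/(11 + 2*I*√2)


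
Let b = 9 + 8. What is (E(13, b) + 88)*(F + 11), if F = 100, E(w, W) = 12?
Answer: 11100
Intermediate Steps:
b = 17
(E(13, b) + 88)*(F + 11) = (12 + 88)*(100 + 11) = 100*111 = 11100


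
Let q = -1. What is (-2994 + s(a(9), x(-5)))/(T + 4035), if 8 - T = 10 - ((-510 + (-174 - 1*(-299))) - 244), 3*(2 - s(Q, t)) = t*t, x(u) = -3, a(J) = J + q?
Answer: -2995/3404 ≈ -0.87985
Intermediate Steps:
a(J) = -1 + J (a(J) = J - 1 = -1 + J)
s(Q, t) = 2 - t²/3 (s(Q, t) = 2 - t*t/3 = 2 - t²/3)
T = -631 (T = 8 - (10 - ((-510 + (-174 - 1*(-299))) - 244)) = 8 - (10 - ((-510 + (-174 + 299)) - 244)) = 8 - (10 - ((-510 + 125) - 244)) = 8 - (10 - (-385 - 244)) = 8 - (10 - 1*(-629)) = 8 - (10 + 629) = 8 - 1*639 = 8 - 639 = -631)
(-2994 + s(a(9), x(-5)))/(T + 4035) = (-2994 + (2 - ⅓*(-3)²))/(-631 + 4035) = (-2994 + (2 - ⅓*9))/3404 = (-2994 + (2 - 3))*(1/3404) = (-2994 - 1)*(1/3404) = -2995*1/3404 = -2995/3404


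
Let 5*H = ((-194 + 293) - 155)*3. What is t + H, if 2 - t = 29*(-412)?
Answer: 59582/5 ≈ 11916.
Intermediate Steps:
H = -168/5 (H = (((-194 + 293) - 155)*3)/5 = ((99 - 155)*3)/5 = (-56*3)/5 = (1/5)*(-168) = -168/5 ≈ -33.600)
t = 11950 (t = 2 - 29*(-412) = 2 - 1*(-11948) = 2 + 11948 = 11950)
t + H = 11950 - 168/5 = 59582/5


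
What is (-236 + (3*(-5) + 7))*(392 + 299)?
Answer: -168604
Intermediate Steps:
(-236 + (3*(-5) + 7))*(392 + 299) = (-236 + (-15 + 7))*691 = (-236 - 8)*691 = -244*691 = -168604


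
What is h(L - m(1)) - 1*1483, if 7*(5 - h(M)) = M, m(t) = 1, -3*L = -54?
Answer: -10363/7 ≈ -1480.4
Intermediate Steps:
L = 18 (L = -⅓*(-54) = 18)
h(M) = 5 - M/7
h(L - m(1)) - 1*1483 = (5 - (18 - 1*1)/7) - 1*1483 = (5 - (18 - 1)/7) - 1483 = (5 - ⅐*17) - 1483 = (5 - 17/7) - 1483 = 18/7 - 1483 = -10363/7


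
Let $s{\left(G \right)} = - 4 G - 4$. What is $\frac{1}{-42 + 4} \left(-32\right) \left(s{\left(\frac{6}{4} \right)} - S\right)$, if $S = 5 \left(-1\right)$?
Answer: $- \frac{80}{19} \approx -4.2105$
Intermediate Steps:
$S = -5$
$s{\left(G \right)} = -4 - 4 G$
$\frac{1}{-42 + 4} \left(-32\right) \left(s{\left(\frac{6}{4} \right)} - S\right) = \frac{1}{-42 + 4} \left(-32\right) \left(\left(-4 - 4 \cdot \frac{6}{4}\right) - -5\right) = \frac{1}{-38} \left(-32\right) \left(\left(-4 - 4 \cdot 6 \cdot \frac{1}{4}\right) + 5\right) = \left(- \frac{1}{38}\right) \left(-32\right) \left(\left(-4 - 6\right) + 5\right) = \frac{16 \left(\left(-4 - 6\right) + 5\right)}{19} = \frac{16 \left(-10 + 5\right)}{19} = \frac{16}{19} \left(-5\right) = - \frac{80}{19}$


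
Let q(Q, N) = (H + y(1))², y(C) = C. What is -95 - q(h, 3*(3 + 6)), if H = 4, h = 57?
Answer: -120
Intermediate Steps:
q(Q, N) = 25 (q(Q, N) = (4 + 1)² = 5² = 25)
-95 - q(h, 3*(3 + 6)) = -95 - 1*25 = -95 - 25 = -120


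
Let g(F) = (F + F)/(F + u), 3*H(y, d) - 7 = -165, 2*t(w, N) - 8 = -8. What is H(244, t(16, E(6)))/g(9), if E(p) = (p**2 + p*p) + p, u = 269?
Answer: -21962/27 ≈ -813.41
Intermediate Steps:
E(p) = p + 2*p**2 (E(p) = (p**2 + p**2) + p = 2*p**2 + p = p + 2*p**2)
t(w, N) = 0 (t(w, N) = 4 + (1/2)*(-8) = 4 - 4 = 0)
H(y, d) = -158/3 (H(y, d) = 7/3 + (1/3)*(-165) = 7/3 - 55 = -158/3)
g(F) = 2*F/(269 + F) (g(F) = (F + F)/(F + 269) = (2*F)/(269 + F) = 2*F/(269 + F))
H(244, t(16, E(6)))/g(9) = -158/(3*(2*9/(269 + 9))) = -158/(3*(2*9/278)) = -158/(3*(2*9*(1/278))) = -158/(3*9/139) = -158/3*139/9 = -21962/27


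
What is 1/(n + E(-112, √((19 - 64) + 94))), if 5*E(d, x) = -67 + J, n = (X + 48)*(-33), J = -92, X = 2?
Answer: -5/8409 ≈ -0.00059460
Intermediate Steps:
n = -1650 (n = (2 + 48)*(-33) = 50*(-33) = -1650)
E(d, x) = -159/5 (E(d, x) = (-67 - 92)/5 = (⅕)*(-159) = -159/5)
1/(n + E(-112, √((19 - 64) + 94))) = 1/(-1650 - 159/5) = 1/(-8409/5) = -5/8409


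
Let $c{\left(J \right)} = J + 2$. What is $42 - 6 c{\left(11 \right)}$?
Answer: $-36$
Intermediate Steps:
$c{\left(J \right)} = 2 + J$
$42 - 6 c{\left(11 \right)} = 42 - 6 \left(2 + 11\right) = 42 - 78 = -36$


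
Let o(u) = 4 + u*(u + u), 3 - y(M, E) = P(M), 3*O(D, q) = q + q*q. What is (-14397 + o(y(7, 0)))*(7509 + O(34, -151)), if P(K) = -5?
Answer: -214816635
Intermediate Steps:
O(D, q) = q/3 + q**2/3 (O(D, q) = (q + q*q)/3 = (q + q**2)/3 = q/3 + q**2/3)
y(M, E) = 8 (y(M, E) = 3 - 1*(-5) = 3 + 5 = 8)
o(u) = 4 + 2*u**2 (o(u) = 4 + u*(2*u) = 4 + 2*u**2)
(-14397 + o(y(7, 0)))*(7509 + O(34, -151)) = (-14397 + (4 + 2*8**2))*(7509 + (1/3)*(-151)*(1 - 151)) = (-14397 + (4 + 2*64))*(7509 + (1/3)*(-151)*(-150)) = (-14397 + (4 + 128))*(7509 + 7550) = (-14397 + 132)*15059 = -14265*15059 = -214816635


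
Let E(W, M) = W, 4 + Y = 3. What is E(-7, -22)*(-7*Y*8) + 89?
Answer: -303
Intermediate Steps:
Y = -1 (Y = -4 + 3 = -1)
E(-7, -22)*(-7*Y*8) + 89 = -7*(-7*(-1))*8 + 89 = -49*8 + 89 = -7*56 + 89 = -392 + 89 = -303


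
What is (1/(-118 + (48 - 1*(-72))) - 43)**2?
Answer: 7225/4 ≈ 1806.3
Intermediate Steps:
(1/(-118 + (48 - 1*(-72))) - 43)**2 = (1/(-118 + (48 + 72)) - 43)**2 = (1/(-118 + 120) - 43)**2 = (1/2 - 43)**2 = (-85/2)**2 = 7225/4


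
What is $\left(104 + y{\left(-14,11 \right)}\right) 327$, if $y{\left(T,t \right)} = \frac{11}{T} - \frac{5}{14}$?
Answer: $\frac{235440}{7} \approx 33634.0$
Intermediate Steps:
$y{\left(T,t \right)} = - \frac{5}{14} + \frac{11}{T}$ ($y{\left(T,t \right)} = \frac{11}{T} - \frac{5}{14} = - \frac{5}{14} + \frac{11}{T}$)
$\left(104 + y{\left(-14,11 \right)}\right) 327 = \left(104 + \left(- \frac{5}{14} + \frac{11}{-14}\right)\right) 327 = \left(104 + \left(- \frac{5}{14} + 11 \left(- \frac{1}{14}\right)\right)\right) 327 = \left(104 - \frac{8}{7}\right) 327 = \frac{720}{7} \cdot 327 = \frac{235440}{7}$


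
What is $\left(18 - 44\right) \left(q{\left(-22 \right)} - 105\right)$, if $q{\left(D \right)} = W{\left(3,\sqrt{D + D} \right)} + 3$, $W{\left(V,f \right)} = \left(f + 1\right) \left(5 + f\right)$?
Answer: $3666 - 312 i \sqrt{11} \approx 3666.0 - 1034.8 i$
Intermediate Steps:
$W{\left(V,f \right)} = \left(1 + f\right) \left(5 + f\right)$
$q{\left(D \right)} = 8 + 2 D + 6 \sqrt{2} \sqrt{D}$ ($q{\left(D \right)} = \left(5 + \left(\sqrt{D + D}\right)^{2} + 6 \sqrt{D + D}\right) + 3 = \left(5 + \left(\sqrt{2 D}\right)^{2} + 6 \sqrt{2 D}\right) + 3 = \left(5 + \left(\sqrt{2} \sqrt{D}\right)^{2} + 6 \sqrt{2} \sqrt{D}\right) + 3 = \left(5 + 2 D + 6 \sqrt{2} \sqrt{D}\right) + 3 = 8 + 2 D + 6 \sqrt{2} \sqrt{D}$)
$\left(18 - 44\right) \left(q{\left(-22 \right)} - 105\right) = \left(18 - 44\right) \left(\left(8 + 2 \left(-22\right) + 6 \sqrt{2} \sqrt{-22}\right) - 105\right) = \left(18 - 44\right) \left(\left(8 - 44 + 6 \sqrt{2} i \sqrt{22}\right) - 105\right) = - 26 \left(\left(8 - 44 + 12 i \sqrt{11}\right) - 105\right) = - 26 \left(\left(-36 + 12 i \sqrt{11}\right) - 105\right) = - 26 \left(-141 + 12 i \sqrt{11}\right) = 3666 - 312 i \sqrt{11}$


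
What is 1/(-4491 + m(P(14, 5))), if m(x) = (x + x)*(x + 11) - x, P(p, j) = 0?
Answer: -1/4491 ≈ -0.00022267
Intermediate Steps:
m(x) = -x + 2*x*(11 + x) (m(x) = (2*x)*(11 + x) - x = 2*x*(11 + x) - x = -x + 2*x*(11 + x))
1/(-4491 + m(P(14, 5))) = 1/(-4491 + 0*(21 + 2*0)) = 1/(-4491 + 0*(21 + 0)) = 1/(-4491 + 0*21) = 1/(-4491 + 0) = 1/(-4491) = -1/4491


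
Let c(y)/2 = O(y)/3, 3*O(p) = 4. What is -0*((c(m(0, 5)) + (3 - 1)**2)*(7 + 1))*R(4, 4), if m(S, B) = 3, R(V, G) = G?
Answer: 0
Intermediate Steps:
O(p) = 4/3 (O(p) = (1/3)*4 = 4/3)
c(y) = 8/9 (c(y) = 2*((4/3)/3) = 2*((4/3)*(1/3)) = 2*(4/9) = 8/9)
-0*((c(m(0, 5)) + (3 - 1)**2)*(7 + 1))*R(4, 4) = -0*((8/9 + (3 - 1)**2)*(7 + 1))*4 = -0*((8/9 + 2**2)*8)*4 = -0*((8/9 + 4)*8)*4 = -0*((44/9)*8)*4 = -0*(352/9)*4 = -0*4 = -1*0 = 0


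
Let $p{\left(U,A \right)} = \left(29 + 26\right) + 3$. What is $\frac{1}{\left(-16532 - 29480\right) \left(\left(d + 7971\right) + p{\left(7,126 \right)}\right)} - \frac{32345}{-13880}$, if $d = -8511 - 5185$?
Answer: $\frac{421697944663}{180960502776} \approx 2.3303$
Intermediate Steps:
$d = -13696$
$p{\left(U,A \right)} = 58$ ($p{\left(U,A \right)} = 55 + 3 = 58$)
$\frac{1}{\left(-16532 - 29480\right) \left(\left(d + 7971\right) + p{\left(7,126 \right)}\right)} - \frac{32345}{-13880} = \frac{1}{\left(-16532 - 29480\right) \left(\left(-13696 + 7971\right) + 58\right)} - \frac{32345}{-13880} = \frac{1}{\left(-46012\right) \left(-5725 + 58\right)} - - \frac{6469}{2776} = - \frac{1}{46012 \left(-5667\right)} + \frac{6469}{2776} = \left(- \frac{1}{46012}\right) \left(- \frac{1}{5667}\right) + \frac{6469}{2776} = \frac{1}{260750004} + \frac{6469}{2776} = \frac{421697944663}{180960502776}$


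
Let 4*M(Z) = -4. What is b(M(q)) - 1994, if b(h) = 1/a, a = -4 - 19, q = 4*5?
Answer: -45863/23 ≈ -1994.0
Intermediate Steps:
q = 20
M(Z) = -1 (M(Z) = (¼)*(-4) = -1)
a = -23
b(h) = -1/23 (b(h) = 1/(-23) = -1/23)
b(M(q)) - 1994 = -1/23 - 1994 = -45863/23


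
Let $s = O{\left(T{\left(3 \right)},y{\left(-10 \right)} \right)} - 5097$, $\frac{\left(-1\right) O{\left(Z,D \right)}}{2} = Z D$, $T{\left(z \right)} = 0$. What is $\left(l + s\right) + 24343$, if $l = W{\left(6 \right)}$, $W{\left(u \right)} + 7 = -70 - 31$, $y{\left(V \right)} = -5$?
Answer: $19138$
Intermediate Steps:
$W{\left(u \right)} = -108$ ($W{\left(u \right)} = -7 - 101 = -108$)
$O{\left(Z,D \right)} = - 2 D Z$ ($O{\left(Z,D \right)} = - 2 Z D = - 2 D Z$)
$l = -108$
$s = -5097$ ($s = \left(-2\right) \left(-5\right) 0 - 5097 = 0 - 5097 = -5097$)
$\left(l + s\right) + 24343 = \left(-108 - 5097\right) + 24343 = -5205 + 24343 = 19138$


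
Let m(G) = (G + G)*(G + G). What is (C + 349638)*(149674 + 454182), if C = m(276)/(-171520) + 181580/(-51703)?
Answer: 3656840300019391034/17320505 ≈ 2.1113e+11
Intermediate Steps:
m(G) = 4*G² (m(G) = (2*G)*(2*G) = 4*G²)
C = -732792383/138564040 (C = (4*276²)/(-171520) + 181580/(-51703) = (4*76176)*(-1/171520) + 181580*(-1/51703) = 304704*(-1/171520) - 181580/51703 = -4761/2680 - 181580/51703 = -732792383/138564040 ≈ -5.2885)
(C + 349638)*(149674 + 454182) = (-732792383/138564040 + 349638)*(149674 + 454182) = (48446521025137/138564040)*603856 = 3656840300019391034/17320505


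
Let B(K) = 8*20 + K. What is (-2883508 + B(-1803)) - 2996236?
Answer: -5881387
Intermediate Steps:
B(K) = 160 + K
(-2883508 + B(-1803)) - 2996236 = (-2883508 + (160 - 1803)) - 2996236 = (-2883508 - 1643) - 2996236 = -2885151 - 2996236 = -5881387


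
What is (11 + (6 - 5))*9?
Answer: 108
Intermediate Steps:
(11 + (6 - 5))*9 = (11 + 1)*9 = 12*9 = 108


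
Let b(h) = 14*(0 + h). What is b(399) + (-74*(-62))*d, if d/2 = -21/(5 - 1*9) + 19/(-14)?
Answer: 289148/7 ≈ 41307.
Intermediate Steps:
d = 109/14 (d = 2*(-21/(5 - 1*9) + 19/(-14)) = 2*(-21/(5 - 9) + 19*(-1/14)) = 2*(-21/(-4) - 19/14) = 2*(-21*(-1/4) - 19/14) = 2*(21/4 - 19/14) = 2*(109/28) = 109/14 ≈ 7.7857)
b(h) = 14*h
b(399) + (-74*(-62))*d = 14*399 - 74*(-62)*(109/14) = 5586 + 4588*(109/14) = 5586 + 250046/7 = 289148/7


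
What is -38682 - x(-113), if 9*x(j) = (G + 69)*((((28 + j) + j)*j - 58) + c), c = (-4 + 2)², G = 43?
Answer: -316442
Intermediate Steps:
c = 4 (c = (-2)² = 4)
x(j) = -672 + 112*j*(28 + 2*j)/9 (x(j) = ((43 + 69)*((((28 + j) + j)*j - 58) + 4))/9 = (112*(((28 + 2*j)*j - 58) + 4))/9 = (112*((j*(28 + 2*j) - 58) + 4))/9 = (112*((-58 + j*(28 + 2*j)) + 4))/9 = (112*(-54 + j*(28 + 2*j)))/9 = (-6048 + 112*j*(28 + 2*j))/9 = -672 + 112*j*(28 + 2*j)/9)
-38682 - x(-113) = -38682 - (-672 + (224/9)*(-113)² + (3136/9)*(-113)) = -38682 - (-672 + (224/9)*12769 - 354368/9) = -38682 - (-672 + 2860256/9 - 354368/9) = -38682 - 1*277760 = -38682 - 277760 = -316442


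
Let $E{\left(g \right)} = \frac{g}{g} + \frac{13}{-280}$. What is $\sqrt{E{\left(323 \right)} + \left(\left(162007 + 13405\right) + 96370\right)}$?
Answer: $\frac{\sqrt{5326945890}}{140} \approx 521.33$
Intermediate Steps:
$E{\left(g \right)} = \frac{267}{280}$ ($E{\left(g \right)} = 1 + 13 \left(- \frac{1}{280}\right) = 1 - \frac{13}{280} = \frac{267}{280}$)
$\sqrt{E{\left(323 \right)} + \left(\left(162007 + 13405\right) + 96370\right)} = \sqrt{\frac{267}{280} + \left(\left(162007 + 13405\right) + 96370\right)} = \sqrt{\frac{267}{280} + \left(175412 + 96370\right)} = \sqrt{\frac{267}{280} + 271782} = \sqrt{\frac{76099227}{280}} = \frac{\sqrt{5326945890}}{140}$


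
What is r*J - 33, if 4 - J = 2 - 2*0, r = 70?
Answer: 107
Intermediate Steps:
J = 2 (J = 4 - (2 - 2*0) = 4 - (2 + 0) = 4 - 1*2 = 4 - 2 = 2)
r*J - 33 = 70*2 - 33 = 140 - 33 = 107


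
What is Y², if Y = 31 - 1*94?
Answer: 3969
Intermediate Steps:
Y = -63 (Y = 31 - 94 = -63)
Y² = (-63)² = 3969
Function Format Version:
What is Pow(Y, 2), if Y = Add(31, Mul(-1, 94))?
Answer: 3969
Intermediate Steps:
Y = -63 (Y = Add(31, -94) = -63)
Pow(Y, 2) = Pow(-63, 2) = 3969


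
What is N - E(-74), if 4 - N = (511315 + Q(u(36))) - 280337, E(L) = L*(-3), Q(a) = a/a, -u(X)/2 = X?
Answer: -231197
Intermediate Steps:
u(X) = -2*X
Q(a) = 1
E(L) = -3*L
N = -230975 (N = 4 - ((511315 + 1) - 280337) = 4 - (511316 - 280337) = 4 - 1*230979 = 4 - 230979 = -230975)
N - E(-74) = -230975 - (-3)*(-74) = -230975 - 1*222 = -230975 - 222 = -231197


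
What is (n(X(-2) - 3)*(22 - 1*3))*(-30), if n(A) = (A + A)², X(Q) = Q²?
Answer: -2280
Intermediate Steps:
n(A) = 4*A² (n(A) = (2*A)² = 4*A²)
(n(X(-2) - 3)*(22 - 1*3))*(-30) = ((4*((-2)² - 3)²)*(22 - 1*3))*(-30) = ((4*(4 - 3)²)*(22 - 3))*(-30) = ((4*1²)*19)*(-30) = ((4*1)*19)*(-30) = (4*19)*(-30) = 76*(-30) = -2280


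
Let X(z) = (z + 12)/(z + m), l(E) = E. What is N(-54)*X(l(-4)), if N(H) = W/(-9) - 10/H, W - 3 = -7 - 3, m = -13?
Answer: -208/459 ≈ -0.45316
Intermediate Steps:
W = -7 (W = 3 + (-7 - 3) = 3 - 10 = -7)
X(z) = (12 + z)/(-13 + z) (X(z) = (z + 12)/(z - 13) = (12 + z)/(-13 + z))
N(H) = 7/9 - 10/H (N(H) = -7/(-9) - 10/H = -7*(-⅑) - 10/H = 7/9 - 10/H)
N(-54)*X(l(-4)) = (7/9 - 10/(-54))*((12 - 4)/(-13 - 4)) = (7/9 - 10*(-1/54))*(8/(-17)) = (7/9 + 5/27)*(-1/17*8) = (26/27)*(-8/17) = -208/459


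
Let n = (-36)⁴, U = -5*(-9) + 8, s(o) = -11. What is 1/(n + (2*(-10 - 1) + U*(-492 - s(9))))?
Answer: 1/1654101 ≈ 6.0456e-7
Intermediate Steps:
U = 53 (U = 45 + 8 = 53)
n = 1679616
1/(n + (2*(-10 - 1) + U*(-492 - s(9)))) = 1/(1679616 + (2*(-10 - 1) + 53*(-492 - 1*(-11)))) = 1/(1679616 + (2*(-11) + 53*(-492 + 11))) = 1/(1679616 + (-22 + 53*(-481))) = 1/(1679616 + (-22 - 25493)) = 1/(1679616 - 25515) = 1/1654101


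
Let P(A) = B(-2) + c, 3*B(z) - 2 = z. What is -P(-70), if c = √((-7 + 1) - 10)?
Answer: -4*I ≈ -4.0*I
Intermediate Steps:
B(z) = ⅔ + z/3
c = 4*I (c = √(-6 - 10) = √(-16) = 4*I ≈ 4.0*I)
P(A) = 4*I (P(A) = (⅔ + (⅓)*(-2)) + 4*I = (⅔ - ⅔) + 4*I = 0 + 4*I = 4*I)
-P(-70) = -4*I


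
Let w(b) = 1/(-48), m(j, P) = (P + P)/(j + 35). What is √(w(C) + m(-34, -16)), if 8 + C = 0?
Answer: I*√4611/12 ≈ 5.6587*I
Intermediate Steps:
C = -8 (C = -8 + 0 = -8)
m(j, P) = 2*P/(35 + j) (m(j, P) = (2*P)/(35 + j) = 2*P/(35 + j))
w(b) = -1/48
√(w(C) + m(-34, -16)) = √(-1/48 + 2*(-16)/(35 - 34)) = √(-1/48 + 2*(-16)/1) = √(-1/48 + 2*(-16)*1) = √(-1/48 - 32) = √(-1537/48) = I*√4611/12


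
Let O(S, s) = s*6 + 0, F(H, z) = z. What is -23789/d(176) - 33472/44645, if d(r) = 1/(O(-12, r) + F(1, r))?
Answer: -1308457836432/44645 ≈ -2.9308e+7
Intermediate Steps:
O(S, s) = 6*s (O(S, s) = 6*s + 0 = 6*s)
d(r) = 1/(7*r) (d(r) = 1/(6*r + r) = 1/(7*r))
-23789/d(176) - 33472/44645 = -23789/((⅐)/176) - 33472/44645 = -23789/((⅐)*(1/176)) - 33472*1/44645 = -23789/1/1232 - 33472/44645 = -23789*1232 - 33472/44645 = -29308048 - 33472/44645 = -1308457836432/44645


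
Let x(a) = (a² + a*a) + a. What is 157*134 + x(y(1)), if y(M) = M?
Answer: 21041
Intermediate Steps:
x(a) = a + 2*a² (x(a) = (a² + a²) + a = 2*a² + a = a + 2*a²)
157*134 + x(y(1)) = 157*134 + 1*(1 + 2*1) = 21038 + 1*(1 + 2) = 21038 + 1*3 = 21038 + 3 = 21041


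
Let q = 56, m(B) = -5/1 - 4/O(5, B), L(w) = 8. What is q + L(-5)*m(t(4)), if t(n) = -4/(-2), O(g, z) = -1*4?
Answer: 24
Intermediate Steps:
O(g, z) = -4
t(n) = 2 (t(n) = -4*(-½) = 2)
m(B) = -4 (m(B) = -5/1 - 4/(-4) = -5*1 - 4*(-¼) = -5 + 1 = -4)
q + L(-5)*m(t(4)) = 56 + 8*(-4) = 56 - 32 = 24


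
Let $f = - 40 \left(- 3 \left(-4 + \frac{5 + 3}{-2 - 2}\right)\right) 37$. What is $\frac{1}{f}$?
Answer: $- \frac{1}{26640} \approx -3.7538 \cdot 10^{-5}$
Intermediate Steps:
$f = -26640$ ($f = - 40 \left(- 3 \left(-4 + \frac{8}{-4}\right)\right) 37 = - 40 \left(- 3 \left(-4 + 8 \left(- \frac{1}{4}\right)\right)\right) 37 = - 40 \left(- 3 \left(-4 - 2\right)\right) 37 = - 40 \left(\left(-3\right) \left(-6\right)\right) 37 = \left(-40\right) 18 \cdot 37 = \left(-720\right) 37 = -26640$)
$\frac{1}{f} = \frac{1}{-26640} = - \frac{1}{26640}$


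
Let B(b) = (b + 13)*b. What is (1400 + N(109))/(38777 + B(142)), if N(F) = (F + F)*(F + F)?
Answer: 48924/60787 ≈ 0.80484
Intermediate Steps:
N(F) = 4*F**2 (N(F) = (2*F)*(2*F) = 4*F**2)
B(b) = b*(13 + b) (B(b) = (13 + b)*b = b*(13 + b))
(1400 + N(109))/(38777 + B(142)) = (1400 + 4*109**2)/(38777 + 142*(13 + 142)) = (1400 + 4*11881)/(38777 + 142*155) = (1400 + 47524)/(38777 + 22010) = 48924/60787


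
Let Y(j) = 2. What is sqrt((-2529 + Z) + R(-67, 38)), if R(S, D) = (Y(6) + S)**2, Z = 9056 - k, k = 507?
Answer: sqrt(10245) ≈ 101.22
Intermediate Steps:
Z = 8549 (Z = 9056 - 1*507 = 9056 - 507 = 8549)
R(S, D) = (2 + S)**2
sqrt((-2529 + Z) + R(-67, 38)) = sqrt((-2529 + 8549) + (2 - 67)**2) = sqrt(6020 + (-65)**2) = sqrt(6020 + 4225) = sqrt(10245)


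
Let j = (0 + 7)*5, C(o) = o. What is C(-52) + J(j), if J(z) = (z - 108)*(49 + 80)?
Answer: -9469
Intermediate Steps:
j = 35 (j = 7*5 = 35)
J(z) = -13932 + 129*z (J(z) = (-108 + z)*129 = -13932 + 129*z)
C(-52) + J(j) = -52 + (-13932 + 129*35) = -52 + (-13932 + 4515) = -52 - 9417 = -9469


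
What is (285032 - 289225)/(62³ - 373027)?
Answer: 4193/134699 ≈ 0.031129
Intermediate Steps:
(285032 - 289225)/(62³ - 373027) = -4193/(238328 - 373027) = -4193/(-134699) = -4193*(-1/134699) = 4193/134699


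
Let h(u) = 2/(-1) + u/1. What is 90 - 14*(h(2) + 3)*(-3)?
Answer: 216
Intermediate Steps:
h(u) = -2 + u (h(u) = 2*(-1) + u*1 = -2 + u)
90 - 14*(h(2) + 3)*(-3) = 90 - 14*((-2 + 2) + 3)*(-3) = 90 - 14*(0 + 3)*(-3) = 90 - 42*(-3) = 90 - 14*(-9) = 90 + 126 = 216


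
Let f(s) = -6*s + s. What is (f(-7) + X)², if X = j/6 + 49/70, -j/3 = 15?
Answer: 19881/25 ≈ 795.24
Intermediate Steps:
j = -45 (j = -3*15 = -45)
f(s) = -5*s
X = -34/5 (X = -45/6 + 49/70 = -45*⅙ + 49*(1/70) = -15/2 + 7/10 = -34/5 ≈ -6.8000)
(f(-7) + X)² = (-5*(-7) - 34/5)² = (35 - 34/5)² = (141/5)² = 19881/25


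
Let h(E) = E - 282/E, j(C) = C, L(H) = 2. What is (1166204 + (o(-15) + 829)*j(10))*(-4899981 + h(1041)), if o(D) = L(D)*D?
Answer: -1996050276537156/347 ≈ -5.7523e+12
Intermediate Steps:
h(E) = E - 282/E
o(D) = 2*D
(1166204 + (o(-15) + 829)*j(10))*(-4899981 + h(1041)) = (1166204 + (2*(-15) + 829)*10)*(-4899981 + (1041 - 282/1041)) = (1166204 + (-30 + 829)*10)*(-4899981 + (1041 - 282*1/1041)) = (1166204 + 799*10)*(-4899981 + (1041 - 94/347)) = (1166204 + 7990)*(-4899981 + 361133/347) = 1174194*(-1699932274/347) = -1996050276537156/347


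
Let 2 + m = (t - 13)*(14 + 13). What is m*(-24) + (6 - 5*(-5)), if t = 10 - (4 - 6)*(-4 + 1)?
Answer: 5911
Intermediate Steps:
t = 4 (t = 10 - (-2)*(-3) = 10 - 1*6 = 10 - 6 = 4)
m = -245 (m = -2 + (4 - 13)*(14 + 13) = -2 - 9*27 = -2 - 243 = -245)
m*(-24) + (6 - 5*(-5)) = -245*(-24) + (6 - 5*(-5)) = 5880 + (6 + 25) = 5880 + 31 = 5911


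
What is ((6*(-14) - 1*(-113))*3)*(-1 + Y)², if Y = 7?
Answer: 3132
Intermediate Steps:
((6*(-14) - 1*(-113))*3)*(-1 + Y)² = ((6*(-14) - 1*(-113))*3)*(-1 + 7)² = ((-84 + 113)*3)*6² = (29*3)*36 = 87*36 = 3132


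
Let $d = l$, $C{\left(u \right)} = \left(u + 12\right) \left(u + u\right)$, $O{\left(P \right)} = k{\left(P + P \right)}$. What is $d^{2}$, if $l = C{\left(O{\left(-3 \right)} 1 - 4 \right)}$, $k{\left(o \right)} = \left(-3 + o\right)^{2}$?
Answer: $187854436$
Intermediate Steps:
$O{\left(P \right)} = \left(-3 + 2 P\right)^{2}$ ($O{\left(P \right)} = \left(-3 + \left(P + P\right)\right)^{2} = \left(-3 + 2 P\right)^{2}$)
$C{\left(u \right)} = 2 u \left(12 + u\right)$ ($C{\left(u \right)} = \left(12 + u\right) 2 u = 2 u \left(12 + u\right)$)
$l = 13706$ ($l = 2 \left(\left(-3 + 2 \left(-3\right)\right)^{2} \cdot 1 - 4\right) \left(12 - \left(4 - \left(-3 + 2 \left(-3\right)\right)^{2} \cdot 1\right)\right) = 2 \left(\left(-3 - 6\right)^{2} \cdot 1 - 4\right) \left(12 - \left(4 - \left(-3 - 6\right)^{2} \cdot 1\right)\right) = 2 \left(\left(-9\right)^{2} \cdot 1 - 4\right) \left(12 - \left(4 - \left(-9\right)^{2} \cdot 1\right)\right) = 2 \left(81 \cdot 1 - 4\right) \left(12 + \left(81 \cdot 1 - 4\right)\right) = 2 \left(81 - 4\right) \left(12 + \left(81 - 4\right)\right) = 2 \cdot 77 \left(12 + 77\right) = 2 \cdot 77 \cdot 89 = 13706$)
$d = 13706$
$d^{2} = 13706^{2} = 187854436$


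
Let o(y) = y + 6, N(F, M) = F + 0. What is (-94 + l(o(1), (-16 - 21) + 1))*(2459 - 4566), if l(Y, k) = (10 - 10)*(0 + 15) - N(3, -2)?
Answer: 204379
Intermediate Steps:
N(F, M) = F
o(y) = 6 + y
l(Y, k) = -3 (l(Y, k) = (10 - 10)*(0 + 15) - 1*3 = 0*15 - 3 = 0 - 3 = -3)
(-94 + l(o(1), (-16 - 21) + 1))*(2459 - 4566) = (-94 - 3)*(2459 - 4566) = -97*(-2107) = 204379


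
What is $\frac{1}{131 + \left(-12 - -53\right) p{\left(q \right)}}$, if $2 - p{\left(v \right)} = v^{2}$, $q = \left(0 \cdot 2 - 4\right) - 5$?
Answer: $- \frac{1}{3108} \approx -0.00032175$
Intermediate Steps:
$q = -9$ ($q = \left(0 - 4\right) - 5 = -4 - 5 = -9$)
$p{\left(v \right)} = 2 - v^{2}$
$\frac{1}{131 + \left(-12 - -53\right) p{\left(q \right)}} = \frac{1}{131 + \left(-12 - -53\right) \left(2 - \left(-9\right)^{2}\right)} = \frac{1}{131 + \left(-12 + 53\right) \left(2 - 81\right)} = \frac{1}{131 + 41 \left(2 - 81\right)} = \frac{1}{131 + 41 \left(-79\right)} = \frac{1}{131 - 3239} = \frac{1}{-3108} = - \frac{1}{3108}$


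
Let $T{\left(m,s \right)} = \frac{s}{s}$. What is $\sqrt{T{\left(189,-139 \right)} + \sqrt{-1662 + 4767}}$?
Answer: $\sqrt{1 + 3 \sqrt{345}} \approx 7.5314$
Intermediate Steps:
$T{\left(m,s \right)} = 1$
$\sqrt{T{\left(189,-139 \right)} + \sqrt{-1662 + 4767}} = \sqrt{1 + \sqrt{-1662 + 4767}} = \sqrt{1 + \sqrt{3105}} = \sqrt{1 + 3 \sqrt{345}}$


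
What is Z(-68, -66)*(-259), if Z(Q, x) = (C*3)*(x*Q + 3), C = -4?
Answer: 13958028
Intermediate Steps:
Z(Q, x) = -36 - 12*Q*x (Z(Q, x) = (-4*3)*(x*Q + 3) = -12*(Q*x + 3) = -12*(3 + Q*x) = -36 - 12*Q*x)
Z(-68, -66)*(-259) = (-36 - 12*(-68)*(-66))*(-259) = (-36 - 53856)*(-259) = -53892*(-259) = 13958028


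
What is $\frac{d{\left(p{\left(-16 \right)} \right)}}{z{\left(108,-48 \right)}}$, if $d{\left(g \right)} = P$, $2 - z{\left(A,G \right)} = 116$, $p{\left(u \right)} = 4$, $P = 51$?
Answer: $- \frac{17}{38} \approx -0.44737$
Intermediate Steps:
$z{\left(A,G \right)} = -114$ ($z{\left(A,G \right)} = 2 - 116 = -114$)
$d{\left(g \right)} = 51$
$\frac{d{\left(p{\left(-16 \right)} \right)}}{z{\left(108,-48 \right)}} = \frac{51}{-114} = 51 \left(- \frac{1}{114}\right) = - \frac{17}{38}$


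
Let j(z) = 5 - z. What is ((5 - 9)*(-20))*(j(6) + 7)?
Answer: 480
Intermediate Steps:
((5 - 9)*(-20))*(j(6) + 7) = ((5 - 9)*(-20))*((5 - 1*6) + 7) = (-4*(-20))*((5 - 6) + 7) = 80*(-1 + 7) = 80*6 = 480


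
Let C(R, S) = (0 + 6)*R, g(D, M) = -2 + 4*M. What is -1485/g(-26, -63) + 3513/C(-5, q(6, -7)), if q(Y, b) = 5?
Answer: -70646/635 ≈ -111.25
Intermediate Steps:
C(R, S) = 6*R
-1485/g(-26, -63) + 3513/C(-5, q(6, -7)) = -1485/(-2 + 4*(-63)) + 3513/((6*(-5))) = -1485/(-2 - 252) + 3513/(-30) = -1485/(-254) + 3513*(-1/30) = -1485*(-1/254) - 1171/10 = 1485/254 - 1171/10 = -70646/635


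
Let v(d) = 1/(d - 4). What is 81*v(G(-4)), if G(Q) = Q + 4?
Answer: -81/4 ≈ -20.250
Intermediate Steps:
G(Q) = 4 + Q
v(d) = 1/(-4 + d)
81*v(G(-4)) = 81/(-4 + (4 - 4)) = 81/(-4 + 0) = 81/(-4) = 81*(-¼) = -81/4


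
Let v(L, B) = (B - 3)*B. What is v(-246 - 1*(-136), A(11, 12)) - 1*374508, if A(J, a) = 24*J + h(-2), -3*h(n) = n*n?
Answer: -2756720/9 ≈ -3.0630e+5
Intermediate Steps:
h(n) = -n**2/3 (h(n) = -n*n/3 = -n**2/3)
A(J, a) = -4/3 + 24*J (A(J, a) = 24*J - 1/3*(-2)**2 = 24*J - 1/3*4 = 24*J - 4/3 = -4/3 + 24*J)
v(L, B) = B*(-3 + B) (v(L, B) = (-3 + B)*B = B*(-3 + B))
v(-246 - 1*(-136), A(11, 12)) - 1*374508 = (-4/3 + 24*11)*(-3 + (-4/3 + 24*11)) - 1*374508 = (-4/3 + 264)*(-3 + (-4/3 + 264)) - 374508 = 788*(-3 + 788/3)/3 - 374508 = (788/3)*(779/3) - 374508 = 613852/9 - 374508 = -2756720/9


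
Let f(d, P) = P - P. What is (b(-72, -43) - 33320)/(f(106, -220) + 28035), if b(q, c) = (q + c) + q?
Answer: -3723/3115 ≈ -1.1952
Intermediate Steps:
b(q, c) = c + 2*q (b(q, c) = (c + q) + q = c + 2*q)
f(d, P) = 0
(b(-72, -43) - 33320)/(f(106, -220) + 28035) = ((-43 + 2*(-72)) - 33320)/(0 + 28035) = ((-43 - 144) - 33320)/28035 = (-187 - 33320)*(1/28035) = -33507*1/28035 = -3723/3115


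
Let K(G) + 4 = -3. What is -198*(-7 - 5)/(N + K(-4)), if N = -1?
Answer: -297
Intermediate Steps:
K(G) = -7 (K(G) = -4 - 3 = -7)
-198*(-7 - 5)/(N + K(-4)) = -198*(-7 - 5)/(-1 - 7) = -(-2376)/(-8) = -(-2376)*(-1)/8 = -198*3/2 = -297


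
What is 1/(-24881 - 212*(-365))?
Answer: 1/52499 ≈ 1.9048e-5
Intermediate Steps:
1/(-24881 - 212*(-365)) = 1/(-24881 + 77380) = 1/52499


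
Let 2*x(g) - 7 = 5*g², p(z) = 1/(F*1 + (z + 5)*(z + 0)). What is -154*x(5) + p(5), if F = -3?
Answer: -477707/47 ≈ -10164.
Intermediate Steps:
p(z) = 1/(-3 + z*(5 + z)) (p(z) = 1/(-3*1 + (z + 5)*(z + 0)) = 1/(-3 + (5 + z)*z) = 1/(-3 + z*(5 + z)))
x(g) = 7/2 + 5*g²/2 (x(g) = 7/2 + (5*g²)/2 = 7/2 + 5*g²/2)
-154*x(5) + p(5) = -154*(7/2 + (5/2)*5²) + 1/(-3 + 5² + 5*5) = -154*(7/2 + (5/2)*25) + 1/(-3 + 25 + 25) = -154*(7/2 + 125/2) + 1/47 = -154*66 + 1/47 = -10164 + 1/47 = -477707/47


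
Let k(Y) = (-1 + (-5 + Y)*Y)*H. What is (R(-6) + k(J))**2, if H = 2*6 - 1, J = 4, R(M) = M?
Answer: 3721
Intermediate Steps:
H = 11 (H = 12 - 1 = 11)
k(Y) = -11 + 11*Y*(-5 + Y) (k(Y) = (-1 + (-5 + Y)*Y)*11 = (-1 + Y*(-5 + Y))*11 = -11 + 11*Y*(-5 + Y))
(R(-6) + k(J))**2 = (-6 + (-11 - 55*4 + 11*4**2))**2 = (-6 + (-11 - 220 + 11*16))**2 = (-6 + (-11 - 220 + 176))**2 = (-6 - 55)**2 = (-61)**2 = 3721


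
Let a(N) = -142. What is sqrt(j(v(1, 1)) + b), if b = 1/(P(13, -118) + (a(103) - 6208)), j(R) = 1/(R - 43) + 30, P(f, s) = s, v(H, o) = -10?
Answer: sqrt(17975520651)/24486 ≈ 5.4755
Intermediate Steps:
j(R) = 30 + 1/(-43 + R) (j(R) = 1/(-43 + R) + 30 = 30 + 1/(-43 + R))
b = -1/6468 (b = 1/(-118 + (-142 - 6208)) = 1/(-118 - 6350) = 1/(-6468) = -1/6468 ≈ -0.00015461)
sqrt(j(v(1, 1)) + b) = sqrt((-1289 + 30*(-10))/(-43 - 10) - 1/6468) = sqrt((-1289 - 300)/(-53) - 1/6468) = sqrt(-1/53*(-1589) - 1/6468) = sqrt(1589/53 - 1/6468) = sqrt(10277599/342804) = sqrt(17975520651)/24486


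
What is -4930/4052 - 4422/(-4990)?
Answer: -1670689/5054870 ≈ -0.33051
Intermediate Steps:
-4930/4052 - 4422/(-4990) = -4930*1/4052 - 4422*(-1/4990) = -2465/2026 + 2211/2495 = -1670689/5054870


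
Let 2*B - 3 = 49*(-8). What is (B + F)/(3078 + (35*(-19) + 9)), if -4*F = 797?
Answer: -225/1384 ≈ -0.16257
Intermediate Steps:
F = -797/4 (F = -1/4*797 = -797/4 ≈ -199.25)
B = -389/2 (B = 3/2 + (49*(-8))/2 = 3/2 + (1/2)*(-392) = 3/2 - 196 = -389/2 ≈ -194.50)
(B + F)/(3078 + (35*(-19) + 9)) = (-389/2 - 797/4)/(3078 + (35*(-19) + 9)) = -1575/(4*(3078 + (-665 + 9))) = -1575/(4*(3078 - 656)) = -1575/4/2422 = -1575/4*1/2422 = -225/1384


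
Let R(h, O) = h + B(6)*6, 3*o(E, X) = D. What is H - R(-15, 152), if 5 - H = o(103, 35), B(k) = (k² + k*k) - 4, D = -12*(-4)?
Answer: -404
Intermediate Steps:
D = 48
B(k) = -4 + 2*k² (B(k) = (k² + k²) - 4 = 2*k² - 4 = -4 + 2*k²)
o(E, X) = 16 (o(E, X) = (⅓)*48 = 16)
H = -11 (H = 5 - 1*16 = 5 - 16 = -11)
R(h, O) = 408 + h (R(h, O) = h + (-4 + 2*6²)*6 = h + (-4 + 2*36)*6 = h + (-4 + 72)*6 = h + 68*6 = h + 408 = 408 + h)
H - R(-15, 152) = -11 - (408 - 15) = -11 - 1*393 = -11 - 393 = -404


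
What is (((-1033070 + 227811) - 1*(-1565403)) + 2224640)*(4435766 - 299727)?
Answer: 12345183030576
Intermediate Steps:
(((-1033070 + 227811) - 1*(-1565403)) + 2224640)*(4435766 - 299727) = ((-805259 + 1565403) + 2224640)*4136039 = (760144 + 2224640)*4136039 = 2984784*4136039 = 12345183030576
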